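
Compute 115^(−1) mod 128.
115^(−1) ≡ 59 (mod 128)

Apply the extended Euclidean algorithm to (128, 115), tracking rows (r, s, t) with s·128 + t·115 = r. Each division r_prev = q·r_cur + r_new produces the new row as (previous row) − q·(current row):
  row A: (128, 1, 0)   [1·128 + 0·115 = 128]
  row B: (115, 0, 1)   [0·128 + 1·115 = 115]
  128 = 1·115 + 13   → row C = row A − 1·row B = (13, 1, −1)   [check: 1·128 − 1·115 = 13]
  115 = 8·13 + 11   → row D = row B − 8·row C = (11, −8, 9)   [check: −8·128 + 9·115 = 11]
  13 = 1·11 + 2   → row E = row C − 1·row D = (2, 9, −10)   [check: 9·128 − 10·115 = 2]
  11 = 5·2 + 1   → row F = row D − 5·row E = (1, −53, 59)   [check: −53·128 + 59·115 = 1]
  2 = 2·1 + 0   → remainder 0, stop. gcd = 1 (last nonzero row F).
The gcd is 1, so 115 is invertible mod 128. The last nonzero row gives −53·128 + 59·115 = 1, so t = 59. So 115^(−1) ≡ 59 (mod 128). Verify: 115 · 59 = 6785 ≡ 1 (mod 128). ✓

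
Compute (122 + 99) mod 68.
17

Reduce the summands first: 122 ≡ 54, 99 ≡ 31 (mod 68), so 122 + 99 ≡ 54 + 31 (mod 68). 54 + 31 = 85; 85 = 1·68 + 17, so (122 + 99) mod 68 = 17.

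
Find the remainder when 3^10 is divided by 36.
Use repeated squaring. Binary(10) = 1010. Walk through the bits of the exponent 10 left-to-right: at each bit after the leading one, square the running value, then multiply by 3 if the bit is 1 (always reducing mod 36):
  bit 1 = 1 (leading): start with 3.
  bit 2 = 0: square 3^2 = 9 (mod 36).
  bit 3 = 1: square 9^2 = 81 ≡ 9; bit is 1, so multiply 9·3 = 27 (mod 36).
  bit 4 = 0: square 27^2 = 729 ≡ 9 (mod 36).
Final value: 3^10 ≡ 9 (mod 36).

Final answer: 9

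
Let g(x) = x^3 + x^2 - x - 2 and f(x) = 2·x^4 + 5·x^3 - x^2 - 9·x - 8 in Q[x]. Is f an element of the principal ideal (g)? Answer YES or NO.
In Q[x] the ideal (g) consists of all multiples of g, so f ∈ (g) iff g | f, i.e. iff the remainder of f on division by g is 0. Divide f by g (g is monic, so eliminate the leading term of the running remainder at each step):
  leading term 2·x^4: subtract (2·x)·g(x) = 2·x^4 + 2·x^3 - 2·x^2 - 4·x, leaving 3·x^3 + x^2 - 5·x - 8
  leading term 3·x^3: subtract (3)·g(x) = 3·x^3 + 3·x^2 - 3·x - 6, leaving -2·x^2 - 2·x - 2
The remainder r(x) = -2·x^2 - 2·x - 2 ≠ 0 (and deg r < deg g), so g ∤ f, i.e. f ∉ (g).

Final answer: NO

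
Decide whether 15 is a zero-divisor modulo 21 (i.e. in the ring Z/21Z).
YES

gcd(15, 21) = 3 > 1, so 15 is not a unit in Z/21Z. In Z/nZ every nonzero non-unit is a zero-divisor: explicitly, take b = 21/gcd = 7 ≠ 0 (mod 21); then 15·7 = 105 = 5·21, i.e. 15·7 ≡ 0 (mod 21). So 15 is a zero-divisor.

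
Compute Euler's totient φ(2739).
φ is multiplicative, with φ(p^e) = p^e − p^(e−1). Factorise 2739 = 3 · 11 · 83. Then
  φ(2739) = (3 − 1) · (11 − 1) · (83 − 1) = 2 · 10 · 82 = 1640.

Final answer: φ(2739) = 1640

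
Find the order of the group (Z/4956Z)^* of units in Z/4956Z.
(Z/4956Z)^* consists of the classes a with gcd(a, 4956) = 1, so its order is φ(4956). φ is multiplicative, with φ(p^e) = p^e − p^(e−1). Factorise 4956 = 2^2 · 3 · 7 · 59. Then
  φ(4956) = (2^2 − 2^1) · (3 − 1) · (7 − 1) · (59 − 1) = 2 · 2 · 6 · 58 = 1392.
Thus |(Z/4956Z)^*| = 1392.

Final answer: |(Z/4956Z)^*| = 1392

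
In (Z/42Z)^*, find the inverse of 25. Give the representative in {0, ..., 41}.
Apply the extended Euclidean algorithm to (42, 25), tracking rows (r, s, t) with s·42 + t·25 = r. Each division r_prev = q·r_cur + r_new produces the new row as (previous row) − q·(current row):
  row A: (42, 1, 0)   [1·42 + 0·25 = 42]
  row B: (25, 0, 1)   [0·42 + 1·25 = 25]
  42 = 1·25 + 17   → row C = row A − 1·row B = (17, 1, −1)   [check: 1·42 − 1·25 = 17]
  25 = 1·17 + 8   → row D = row B − 1·row C = (8, −1, 2)   [check: −1·42 + 2·25 = 8]
  17 = 2·8 + 1   → row E = row C − 2·row D = (1, 3, −5)   [check: 3·42 − 5·25 = 1]
  8 = 8·1 + 0   → remainder 0, stop. gcd = 1 (last nonzero row E).
The gcd is 1, so 25 is invertible mod 42. The last nonzero row gives 3·42 − 5·25 = 1, so t = −5. So 25^(−1) ≡ −5 ≡ 37 (mod 42). Verify: 25 · 37 = 925 ≡ 1 (mod 42). ✓

Final answer: 25^(−1) ≡ 37 (mod 42)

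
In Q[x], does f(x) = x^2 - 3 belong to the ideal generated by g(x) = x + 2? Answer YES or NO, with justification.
NO

In Q[x] the ideal (g) consists of all multiples of g, so f ∈ (g) iff g | f, i.e. iff the remainder of f on division by g is 0. Divide f by g (g is monic, so eliminate the leading term of the running remainder at each step):
  leading term x^2: subtract (x)·g(x) = x^2 + 2·x, leaving -2·x - 3
  leading term -2·x: subtract (-2)·g(x) = -2·x - 4, leaving 1
The remainder r(x) = 1 ≠ 0 (and deg r < deg g), so g ∤ f, i.e. f ∉ (g).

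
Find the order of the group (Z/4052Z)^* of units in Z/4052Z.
|(Z/4052Z)^*| = 2024

(Z/4052Z)^* consists of the classes a with gcd(a, 4052) = 1, so its order is φ(4052). φ is multiplicative, with φ(p^e) = p^e − p^(e−1). Factorise 4052 = 2^2 · 1013. Then
  φ(4052) = (2^2 − 2^1) · (1013 − 1) = 2 · 1012 = 2024.
Thus |(Z/4052Z)^*| = 2024.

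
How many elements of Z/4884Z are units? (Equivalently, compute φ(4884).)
Z/4884Z has φ(4884) = 1440 units

An element a ∈ Z/4884Z is a unit iff gcd(a, 4884) = 1, so the number of units is φ(4884). φ is multiplicative, with φ(p^e) = p^e − p^(e−1). Factorise 4884 = 2^2 · 3 · 11 · 37. Then
  φ(4884) = (2^2 − 2^1) · (3 − 1) · (11 − 1) · (37 − 1) = 2 · 2 · 10 · 36 = 1440.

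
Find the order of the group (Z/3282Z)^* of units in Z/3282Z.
|(Z/3282Z)^*| = 1092

(Z/3282Z)^* consists of the classes a with gcd(a, 3282) = 1, so its order is φ(3282). φ is multiplicative, with φ(p^e) = p^e − p^(e−1). Factorise 3282 = 2 · 3 · 547. Then
  φ(3282) = (2 − 1) · (3 − 1) · (547 − 1) = 1 · 2 · 546 = 1092.
Thus |(Z/3282Z)^*| = 1092.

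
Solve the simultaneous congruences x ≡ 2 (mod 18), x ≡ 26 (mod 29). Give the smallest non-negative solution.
x ≡ 200 (mod 522); the representative in [0, 522) is 200

The moduli 18, 29 are pairwise coprime, so by the CRT there is a unique solution mod 18·29 = 522.
Solve by successive substitution. Start with x ≡ 2 (mod 18).
  Combine with x ≡ 26 (mod 29): write x = 2 + 18·t and require 2 + 18·t ≡ 26 (mod 29), i.e. 18·t ≡ 26 − 2 ≡ 24 (mod 29). Since 18^(−1) ≡ 21 (mod 29), t ≡ 21·24 ≡ 11 (mod 29). So x ≡ 2 + 18·11 = 200 (mod 522).
Unique solution in [0, 522): x = 200.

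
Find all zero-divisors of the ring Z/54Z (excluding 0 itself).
An element a ∈ Z/54Z (with a ≠ 0) is a zero-divisor iff gcd(a, 54) > 1 (because a is a unit precisely when gcd(a, n) = 1, and in Z/nZ every nonzero, non-unit element is a zero-divisor). Scan a = 1, ..., 53 and keep those with gcd(a, 54) > 1:
  gcd(2, 54) = 2, gcd(3, 54) = 3, gcd(4, 54) = 2, gcd(6, 54) = 6, gcd(8, 54) = 2, gcd(9, 54) = 9, gcd(10, 54) = 2, gcd(12, 54) = 6, gcd(14, 54) = 2, gcd(15, 54) = 3, gcd(16, 54) = 2, gcd(18, 54) = 18, gcd(20, 54) = 2, gcd(21, 54) = 3, gcd(22, 54) = 2, gcd(24, 54) = 6, gcd(26, 54) = 2, gcd(27, 54) = 27, gcd(28, 54) = 2, gcd(30, 54) = 6, gcd(32, 54) = 2, gcd(33, 54) = 3, gcd(34, 54) = 2, gcd(36, 54) = 18, gcd(38, 54) = 2, gcd(39, 54) = 3, gcd(40, 54) = 2, gcd(42, 54) = 6, gcd(44, 54) = 2, gcd(45, 54) = 9, gcd(46, 54) = 2, gcd(48, 54) = 6, gcd(50, 54) = 2, gcd(51, 54) = 3, gcd(52, 54) = 2.
All other a ∈ {1, ..., 53} have gcd(a, 54) = 1 and are units. So the nonzero zero-divisors are exactly the 35 values of a appearing in this scan.

Final answer: nonzero zero-divisors of Z/54Z = {2, 3, 4, 6, 8, 9, 10, 12, 14, 15, 16, 18, 20, 21, 22, 24, 26, 27, 28, 30, 32, 33, 34, 36, 38, 39, 40, 42, 44, 45, 46, 48, 50, 51, 52}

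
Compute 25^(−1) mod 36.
Apply the extended Euclidean algorithm to (36, 25), tracking rows (r, s, t) with s·36 + t·25 = r. Each division r_prev = q·r_cur + r_new produces the new row as (previous row) − q·(current row):
  row A: (36, 1, 0)   [1·36 + 0·25 = 36]
  row B: (25, 0, 1)   [0·36 + 1·25 = 25]
  36 = 1·25 + 11   → row C = row A − 1·row B = (11, 1, −1)   [check: 1·36 − 1·25 = 11]
  25 = 2·11 + 3   → row D = row B − 2·row C = (3, −2, 3)   [check: −2·36 + 3·25 = 3]
  11 = 3·3 + 2   → row E = row C − 3·row D = (2, 7, −10)   [check: 7·36 − 10·25 = 2]
  3 = 1·2 + 1   → row F = row D − 1·row E = (1, −9, 13)   [check: −9·36 + 13·25 = 1]
  2 = 2·1 + 0   → remainder 0, stop. gcd = 1 (last nonzero row F).
The gcd is 1, so 25 is invertible mod 36. The last nonzero row gives −9·36 + 13·25 = 1, so t = 13. So 25^(−1) ≡ 13 (mod 36). Verify: 25 · 13 = 325 ≡ 1 (mod 36). ✓

Final answer: 25^(−1) ≡ 13 (mod 36)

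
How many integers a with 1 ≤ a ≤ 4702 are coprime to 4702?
2350

The number of a ∈ {1, ..., 4702} with gcd(a, 4702) = 1 is by definition Euler's totient φ(4702). φ is multiplicative, with φ(p^e) = p^e − p^(e−1). Factorise 4702 = 2 · 2351. Then
  φ(4702) = (2 − 1) · (2351 − 1) = 1 · 2350 = 2350.
So there are 2350 such integers.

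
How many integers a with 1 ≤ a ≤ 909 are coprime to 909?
600

The number of a ∈ {1, ..., 909} with gcd(a, 909) = 1 is by definition Euler's totient φ(909). φ is multiplicative, with φ(p^e) = p^e − p^(e−1). Factorise 909 = 3^2 · 101. Then
  φ(909) = (3^2 − 3^1) · (101 − 1) = 6 · 100 = 600.
So there are 600 such integers.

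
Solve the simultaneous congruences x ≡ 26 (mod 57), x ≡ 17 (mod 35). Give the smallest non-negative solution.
The moduli 57, 35 are pairwise coprime, so by the CRT there is a unique solution mod 57·35 = 1995.
Solve by successive substitution. Start with x ≡ 26 (mod 57).
  Combine with x ≡ 17 (mod 35): write x = 26 + 57·t and require 26 + 57·t ≡ 17 (mod 35), i.e. 57·t ≡ 17 − 26 ≡ 26 (mod 35). Since 57^(−1) ≡ 8 (mod 35) (57 ≡ 22 (mod 35)), t ≡ 8·26 ≡ 33 (mod 35). So x ≡ 26 + 57·33 = 1907 (mod 1995).
Unique solution in [0, 1995): x = 1907.

Final answer: x ≡ 1907 (mod 1995); the representative in [0, 1995) is 1907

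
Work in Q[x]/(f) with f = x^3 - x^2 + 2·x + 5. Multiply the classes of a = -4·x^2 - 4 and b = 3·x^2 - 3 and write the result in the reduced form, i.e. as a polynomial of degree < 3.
First multiply in Q[x] without reducing: a · b = 12 - 12·x^4. Now divide by f(x) = x^3 - x^2 + 2·x + 5, eliminating the leading term at each step:
  leading term -12·x^4: subtract (-12·x)·f(x) = -12·x^4 + 12·x^3 - 24·x^2 - 60·x, leaving -12·x^3 + 24·x^2 + 60·x + 12
  leading term -12·x^3: subtract (-12)·f(x) = -12·x^3 + 12·x^2 - 24·x - 60, leaving 12·x^2 + 84·x + 72
The degree is now < 3, so this is the remainder. Hence a · b ≡ 12·x^2 + 84·x + 72 in Q[x]/(f).

Final answer: a · b ≡ 12·x^2 + 84·x + 72 (mod f(x))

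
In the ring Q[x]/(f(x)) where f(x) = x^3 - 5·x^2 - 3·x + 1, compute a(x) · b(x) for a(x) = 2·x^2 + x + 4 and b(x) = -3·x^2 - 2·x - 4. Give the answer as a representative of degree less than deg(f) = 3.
a · b ≡ -225·x^2 - 117·x + 21 (mod f(x))

First multiply in Q[x] without reducing: a · b = -6·x^4 - 7·x^3 - 22·x^2 - 12·x - 16. Now divide by f(x) = x^3 - 5·x^2 - 3·x + 1, eliminating the leading term at each step:
  leading term -6·x^4: subtract (-6·x)·f(x) = -6·x^4 + 30·x^3 + 18·x^2 - 6·x, leaving -37·x^3 - 40·x^2 - 6·x - 16
  leading term -37·x^3: subtract (-37)·f(x) = -37·x^3 + 185·x^2 + 111·x - 37, leaving -225·x^2 - 117·x + 21
The degree is now < 3, so this is the remainder. Hence a · b ≡ -225·x^2 - 117·x + 21 in Q[x]/(f).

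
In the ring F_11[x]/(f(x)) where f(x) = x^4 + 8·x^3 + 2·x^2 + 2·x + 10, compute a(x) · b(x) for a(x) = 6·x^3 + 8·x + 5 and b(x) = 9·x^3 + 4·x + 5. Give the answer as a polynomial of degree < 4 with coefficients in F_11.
Multiply as integer polynomials: a · b = 54·x^6 + 96·x^4 + 75·x^3 + 32·x^2 + 60·x + 25. Reducing coefficients mod 11: a · b ≡ 10·x^6 + 8·x^4 + 9·x^3 + 10·x^2 + 5·x + 3. Now divide by f(x) = x^4 + 8·x^3 + 2·x^2 + 2·x + 10 in F_11[x], eliminating the leading term at each step:
  leading term 10·x^6: subtract (10·x^2)·f(x) = 10·x^6 + 3·x^5 + 9·x^4 + 9·x^3 + x^2, leaving 8·x^5 + 10·x^4 + 9·x^2 + 5·x + 3 (coefficients mod 11)
  leading term 8·x^5: subtract (8·x)·f(x) = 8·x^5 + 9·x^4 + 5·x^3 + 5·x^2 + 3·x, leaving x^4 + 6·x^3 + 4·x^2 + 2·x + 3 (coefficients mod 11)
  leading term x^4: subtract (1)·f(x) = x^4 + 8·x^3 + 2·x^2 + 2·x + 10, leaving 9·x^3 + 2·x^2 + 4 (coefficients mod 11)
The degree is now < 4, so this is the remainder. Hence a · b ≡ 9·x^3 + 2·x^2 + 4 in F_11[x]/(f).

Final answer: a · b ≡ 9·x^3 + 2·x^2 + 4 (mod f(x))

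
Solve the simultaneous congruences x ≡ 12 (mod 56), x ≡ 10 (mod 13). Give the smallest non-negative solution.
The moduli 56, 13 are pairwise coprime, so by the CRT there is a unique solution mod 56·13 = 728.
Solve by successive substitution. Start with x ≡ 12 (mod 56).
  Combine with x ≡ 10 (mod 13): write x = 12 + 56·t and require 12 + 56·t ≡ 10 (mod 13), i.e. 56·t ≡ 10 − 12 ≡ 11 (mod 13). Since 56^(−1) ≡ 10 (mod 13) (56 ≡ 4 (mod 13)), t ≡ 10·11 ≡ 6 (mod 13). So x ≡ 12 + 56·6 = 348 (mod 728).
Unique solution in [0, 728): x = 348.

Final answer: x ≡ 348 (mod 728); the representative in [0, 728) is 348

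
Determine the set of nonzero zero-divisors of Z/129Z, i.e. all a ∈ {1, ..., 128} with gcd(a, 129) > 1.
An element a ∈ Z/129Z (with a ≠ 0) is a zero-divisor iff gcd(a, 129) > 1 (because a is a unit precisely when gcd(a, n) = 1, and in Z/nZ every nonzero, non-unit element is a zero-divisor). Scan a = 1, ..., 128 and keep those with gcd(a, 129) > 1:
  gcd(3, 129) = 3, gcd(6, 129) = 3, gcd(9, 129) = 3, gcd(12, 129) = 3, gcd(15, 129) = 3, gcd(18, 129) = 3, gcd(21, 129) = 3, gcd(24, 129) = 3, gcd(27, 129) = 3, gcd(30, 129) = 3, gcd(33, 129) = 3, gcd(36, 129) = 3, gcd(39, 129) = 3, gcd(42, 129) = 3, gcd(43, 129) = 43, gcd(45, 129) = 3, gcd(48, 129) = 3, gcd(51, 129) = 3, gcd(54, 129) = 3, gcd(57, 129) = 3, gcd(60, 129) = 3, gcd(63, 129) = 3, gcd(66, 129) = 3, gcd(69, 129) = 3, gcd(72, 129) = 3, gcd(75, 129) = 3, gcd(78, 129) = 3, gcd(81, 129) = 3, gcd(84, 129) = 3, gcd(86, 129) = 43, gcd(87, 129) = 3, gcd(90, 129) = 3, gcd(93, 129) = 3, gcd(96, 129) = 3, gcd(99, 129) = 3, gcd(102, 129) = 3, gcd(105, 129) = 3, gcd(108, 129) = 3, gcd(111, 129) = 3, gcd(114, 129) = 3, gcd(117, 129) = 3, gcd(120, 129) = 3, gcd(123, 129) = 3, gcd(126, 129) = 3.
All other a ∈ {1, ..., 128} have gcd(a, 129) = 1 and are units. So the nonzero zero-divisors are exactly the 44 values of a appearing in this scan.

Final answer: nonzero zero-divisors of Z/129Z = {3, 6, 9, 12, 15, 18, 21, 24, 27, 30, 33, 36, 39, 42, 43, 45, 48, 51, 54, 57, 60, 63, 66, 69, 72, 75, 78, 81, 84, 86, 87, 90, 93, 96, 99, 102, 105, 108, 111, 114, 117, 120, 123, 126}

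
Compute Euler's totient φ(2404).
φ is multiplicative, with φ(p^e) = p^e − p^(e−1). Factorise 2404 = 2^2 · 601. Then
  φ(2404) = (2^2 − 2^1) · (601 − 1) = 2 · 600 = 1200.

Final answer: φ(2404) = 1200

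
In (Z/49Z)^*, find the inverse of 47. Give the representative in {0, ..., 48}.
Apply the extended Euclidean algorithm to (49, 47), tracking rows (r, s, t) with s·49 + t·47 = r. Each division r_prev = q·r_cur + r_new produces the new row as (previous row) − q·(current row):
  row A: (49, 1, 0)   [1·49 + 0·47 = 49]
  row B: (47, 0, 1)   [0·49 + 1·47 = 47]
  49 = 1·47 + 2   → row C = row A − 1·row B = (2, 1, −1)   [check: 1·49 − 1·47 = 2]
  47 = 23·2 + 1   → row D = row B − 23·row C = (1, −23, 24)   [check: −23·49 + 24·47 = 1]
  2 = 2·1 + 0   → remainder 0, stop. gcd = 1 (last nonzero row D).
The gcd is 1, so 47 is invertible mod 49. The last nonzero row gives −23·49 + 24·47 = 1, so t = 24. So 47^(−1) ≡ 24 (mod 49). Verify: 47 · 24 = 1128 ≡ 1 (mod 49). ✓

Final answer: 47^(−1) ≡ 24 (mod 49)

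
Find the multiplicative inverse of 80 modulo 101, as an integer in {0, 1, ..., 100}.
Apply the extended Euclidean algorithm to (101, 80), tracking rows (r, s, t) with s·101 + t·80 = r. Each division r_prev = q·r_cur + r_new produces the new row as (previous row) − q·(current row):
  row A: (101, 1, 0)   [1·101 + 0·80 = 101]
  row B: (80, 0, 1)   [0·101 + 1·80 = 80]
  101 = 1·80 + 21   → row C = row A − 1·row B = (21, 1, −1)   [check: 1·101 − 1·80 = 21]
  80 = 3·21 + 17   → row D = row B − 3·row C = (17, −3, 4)   [check: −3·101 + 4·80 = 17]
  21 = 1·17 + 4   → row E = row C − 1·row D = (4, 4, −5)   [check: 4·101 − 5·80 = 4]
  17 = 4·4 + 1   → row F = row D − 4·row E = (1, −19, 24)   [check: −19·101 + 24·80 = 1]
  4 = 4·1 + 0   → remainder 0, stop. gcd = 1 (last nonzero row F).
The gcd is 1, so 80 is invertible mod 101. The last nonzero row gives −19·101 + 24·80 = 1, so t = 24. So 80^(−1) ≡ 24 (mod 101). Verify: 80 · 24 = 1920 ≡ 1 (mod 101). ✓

Final answer: 80^(−1) ≡ 24 (mod 101)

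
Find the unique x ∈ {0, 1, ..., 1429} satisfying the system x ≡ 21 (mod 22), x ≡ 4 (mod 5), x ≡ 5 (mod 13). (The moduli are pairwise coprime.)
x ≡ 109 (mod 1430); the representative in [0, 1430) is 109

The moduli 22, 5, 13 are pairwise coprime, so by the CRT there is a unique solution mod 22·5·13 = 1430.
Solve by successive substitution. Start with x ≡ 21 (mod 22).
  Combine with x ≡ 4 (mod 5): write x = 21 + 22·t and require 21 + 22·t ≡ 4 (mod 5), i.e. 22·t ≡ 4 − 21 ≡ 3 (mod 5). Since 22^(−1) ≡ 3 (mod 5) (22 ≡ 2 (mod 5)), t ≡ 3·3 ≡ 4 (mod 5). So x ≡ 21 + 22·4 = 109 (mod 110).
  Combine with x ≡ 5 (mod 13): write x = 109 + 110·t and require 109 + 110·t ≡ 5 (mod 13), i.e. 110·t ≡ 5 − 109 ≡ 0 (mod 13). Since 110^(−1) ≡ 11 (mod 13) (110 ≡ 6 (mod 13)), t ≡ 11·0 ≡ 0 (mod 13). So x ≡ 109 + 110·0 = 109 (mod 1430).
Unique solution in [0, 1430): x = 109.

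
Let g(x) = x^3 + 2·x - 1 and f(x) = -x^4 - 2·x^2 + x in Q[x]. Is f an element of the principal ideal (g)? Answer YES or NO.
In Q[x] the ideal (g) consists of all multiples of g, so f ∈ (g) iff g | f, i.e. iff the remainder of f on division by g is 0. Divide f by g (g is monic, so eliminate the leading term of the running remainder at each step):
  leading term -x^4: subtract (-x)·g(x) = -x^4 - 2·x^2 + x, leaving 0
The remainder is 0, so f(x) = g(x) · h(x) with h(x) = -x. Hence g | f, i.e. f ∈ (g).

Final answer: YES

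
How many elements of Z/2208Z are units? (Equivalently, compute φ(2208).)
Z/2208Z has φ(2208) = 704 units

An element a ∈ Z/2208Z is a unit iff gcd(a, 2208) = 1, so the number of units is φ(2208). φ is multiplicative, with φ(p^e) = p^e − p^(e−1). Factorise 2208 = 2^5 · 3 · 23. Then
  φ(2208) = (2^5 − 2^4) · (3 − 1) · (23 − 1) = 16 · 2 · 22 = 704.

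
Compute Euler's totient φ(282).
φ(282) = 92

φ is multiplicative, with φ(p^e) = p^e − p^(e−1). Factorise 282 = 2 · 3 · 47. Then
  φ(282) = (2 − 1) · (3 − 1) · (47 − 1) = 1 · 2 · 46 = 92.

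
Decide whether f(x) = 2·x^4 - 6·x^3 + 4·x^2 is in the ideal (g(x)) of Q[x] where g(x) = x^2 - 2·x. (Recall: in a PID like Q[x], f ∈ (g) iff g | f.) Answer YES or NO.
YES

In Q[x] the ideal (g) consists of all multiples of g, so f ∈ (g) iff g | f, i.e. iff the remainder of f on division by g is 0. Divide f by g (g is monic, so eliminate the leading term of the running remainder at each step):
  leading term 2·x^4: subtract (2·x^2)·g(x) = 2·x^4 - 4·x^3, leaving -2·x^3 + 4·x^2
  leading term -2·x^3: subtract (-2·x)·g(x) = -2·x^3 + 4·x^2, leaving 0
The remainder is 0, so f(x) = g(x) · h(x) with h(x) = 2·x^2 - 2·x. Hence g | f, i.e. f ∈ (g).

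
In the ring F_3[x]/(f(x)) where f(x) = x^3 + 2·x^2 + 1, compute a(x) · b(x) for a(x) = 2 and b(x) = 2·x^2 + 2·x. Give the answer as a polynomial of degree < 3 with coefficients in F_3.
Multiply as integer polynomials: a · b = 4·x^2 + 4·x. Reducing coefficients mod 3: a · b ≡ x^2 + x. This already has degree < 3, so no reduction by f is needed. Hence a · b ≡ x^2 + x in F_3[x]/(f).

Final answer: a · b ≡ x^2 + x (mod f(x))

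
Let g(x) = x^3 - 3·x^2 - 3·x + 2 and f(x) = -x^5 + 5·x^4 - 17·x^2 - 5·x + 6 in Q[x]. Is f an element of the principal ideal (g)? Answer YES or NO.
In Q[x] the ideal (g) consists of all multiples of g, so f ∈ (g) iff g | f, i.e. iff the remainder of f on division by g is 0. Divide f by g (g is monic, so eliminate the leading term of the running remainder at each step):
  leading term -x^5: subtract (-x^2)·g(x) = -x^5 + 3·x^4 + 3·x^3 - 2·x^2, leaving 2·x^4 - 3·x^3 - 15·x^2 - 5·x + 6
  leading term 2·x^4: subtract (2·x)·g(x) = 2·x^4 - 6·x^3 - 6·x^2 + 4·x, leaving 3·x^3 - 9·x^2 - 9·x + 6
  leading term 3·x^3: subtract (3)·g(x) = 3·x^3 - 9·x^2 - 9·x + 6, leaving 0
The remainder is 0, so f(x) = g(x) · h(x) with h(x) = -x^2 + 2·x + 3. Hence g | f, i.e. f ∈ (g).

Final answer: YES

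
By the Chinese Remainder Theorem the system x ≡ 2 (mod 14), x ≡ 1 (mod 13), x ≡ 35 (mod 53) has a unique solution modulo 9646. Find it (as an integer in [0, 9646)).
The moduli 14, 13, 53 are pairwise coprime, so by the CRT there is a unique solution mod 14·13·53 = 9646.
Solve by successive substitution. Start with x ≡ 2 (mod 14).
  Combine with x ≡ 1 (mod 13): write x = 2 + 14·t and require 2 + 14·t ≡ 1 (mod 13), i.e. 14·t ≡ 1 − 2 ≡ 12 (mod 13). Since 14^(−1) ≡ 1 (mod 13) (14 ≡ 1 (mod 13)), t ≡ 1·12 ≡ 12 (mod 13). So x ≡ 2 + 14·12 = 170 (mod 182).
  Combine with x ≡ 35 (mod 53): write x = 170 + 182·t and require 170 + 182·t ≡ 35 (mod 53), i.e. 182·t ≡ 35 − 170 ≡ 24 (mod 53). Since 182^(−1) ≡ 30 (mod 53) (182 ≡ 23 (mod 53)), t ≡ 30·24 ≡ 31 (mod 53). So x ≡ 170 + 182·31 = 5812 (mod 9646).
Unique solution in [0, 9646): x = 5812.

Final answer: x ≡ 5812 (mod 9646); the representative in [0, 9646) is 5812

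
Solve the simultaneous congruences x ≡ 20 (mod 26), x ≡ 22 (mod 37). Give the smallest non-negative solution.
x ≡ 540 (mod 962); the representative in [0, 962) is 540

The moduli 26, 37 are pairwise coprime, so by the CRT there is a unique solution mod 26·37 = 962.
Solve by successive substitution. Start with x ≡ 20 (mod 26).
  Combine with x ≡ 22 (mod 37): write x = 20 + 26·t and require 20 + 26·t ≡ 22 (mod 37), i.e. 26·t ≡ 22 − 20 ≡ 2 (mod 37). Since 26^(−1) ≡ 10 (mod 37), t ≡ 10·2 ≡ 20 (mod 37). So x ≡ 20 + 26·20 = 540 (mod 962).
Unique solution in [0, 962): x = 540.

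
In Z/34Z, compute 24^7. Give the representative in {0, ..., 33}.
12

Use repeated squaring. Binary(7) = 111. Walk through the bits of the exponent 7 left-to-right: at each bit after the leading one, square the running value, then multiply by 24 if the bit is 1 (always reducing mod 34):
  bit 1 = 1 (leading): start with 24.
  bit 2 = 1: square 24^2 = 576 ≡ 32; bit is 1, so multiply 32·24 = 768 ≡ 20 (mod 34).
  bit 3 = 1: square 20^2 = 400 ≡ 26; bit is 1, so multiply 26·24 = 624 ≡ 12 (mod 34).
Final value: 24^7 ≡ 12 (mod 34).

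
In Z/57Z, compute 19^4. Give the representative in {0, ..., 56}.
Use repeated squaring. Binary(4) = 100. Walk through the bits of the exponent 4 left-to-right: at each bit after the leading one, square the running value, then multiply by 19 if the bit is 1 (always reducing mod 57):
  bit 1 = 1 (leading): start with 19.
  bit 2 = 0: square 19^2 = 361 ≡ 19 (mod 57).
  bit 3 = 0: square 19^2 = 361 ≡ 19 (mod 57).
Final value: 19^4 ≡ 19 (mod 57).

Final answer: 19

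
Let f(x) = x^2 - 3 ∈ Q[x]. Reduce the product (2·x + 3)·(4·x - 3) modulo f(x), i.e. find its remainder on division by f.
First multiply in Q[x] without reducing: a · b = 8·x^2 + 6·x - 9. Now divide by f(x) = x^2 - 3, eliminating the leading term at each step:
  leading term 8·x^2: subtract (8)·f(x) = 8·x^2 - 24, leaving 6·x + 15
The degree is now < 2, so this is the remainder. Hence a · b ≡ 6·x + 15 in Q[x]/(f).

Final answer: a · b ≡ 6·x + 15 (mod f(x))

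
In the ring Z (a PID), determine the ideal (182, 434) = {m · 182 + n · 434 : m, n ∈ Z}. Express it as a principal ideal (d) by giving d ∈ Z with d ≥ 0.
(182, 434) = (14); d = 14

In the PID Z, (a, b) is generated by gcd(a, b). Compute gcd(434, 182) with the extended Euclidean algorithm, tracking rows (r, s, t) with s·434 + t·182 = r:
  row A: (434, 1, 0)   [1·434 + 0·182 = 434]
  row B: (182, 0, 1)   [0·434 + 1·182 = 182]
  434 = 2·182 + 70   → row C = row A − 2·row B = (70, 1, −2)   [check: 1·434 − 2·182 = 70]
  182 = 2·70 + 42   → row D = row B − 2·row C = (42, −2, 5)   [check: −2·434 + 5·182 = 42]
  70 = 1·42 + 28   → row E = row C − 1·row D = (28, 3, −7)   [check: 3·434 − 7·182 = 28]
  42 = 1·28 + 14   → row F = row D − 1·row E = (14, −5, 12)   [check: −5·434 + 12·182 = 14]
  28 = 2·14 + 0   → remainder 0, stop. gcd = 14 (last nonzero row F).
So gcd(182, 434) = 14, with Bézout identity −5·434 + 12·182 = 14. Containment (⊇): the Bézout identity exhibits 14 as an element of (182, 434), giving (14) ⊆ (182, 434). Containment (⊆): since 14 | 182 and 14 | 434 (182 = 14·13, 434 = 14·31), every Z-linear combination of 182 and 434 is divisible by 14, so (182, 434) ⊆ (14). Therefore (182, 434) = (14), d = 14.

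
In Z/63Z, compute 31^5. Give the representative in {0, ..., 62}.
Use repeated squaring. Binary(5) = 101. Walk through the bits of the exponent 5 left-to-right: at each bit after the leading one, square the running value, then multiply by 31 if the bit is 1 (always reducing mod 63):
  bit 1 = 1 (leading): start with 31.
  bit 2 = 0: square 31^2 = 961 ≡ 16 (mod 63).
  bit 3 = 1: square 16^2 = 256 ≡ 4; bit is 1, so multiply 4·31 = 124 ≡ 61 (mod 63).
Final value: 31^5 ≡ 61 (mod 63).

Final answer: 61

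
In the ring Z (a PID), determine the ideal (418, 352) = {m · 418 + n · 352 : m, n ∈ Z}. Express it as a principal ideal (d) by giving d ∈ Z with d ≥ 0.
(418, 352) = (22); d = 22

In the PID Z, (a, b) is generated by gcd(a, b). Compute gcd(418, 352) with the extended Euclidean algorithm, tracking rows (r, s, t) with s·418 + t·352 = r:
  row A: (418, 1, 0)   [1·418 + 0·352 = 418]
  row B: (352, 0, 1)   [0·418 + 1·352 = 352]
  418 = 1·352 + 66   → row C = row A − 1·row B = (66, 1, −1)   [check: 1·418 − 1·352 = 66]
  352 = 5·66 + 22   → row D = row B − 5·row C = (22, −5, 6)   [check: −5·418 + 6·352 = 22]
  66 = 3·22 + 0   → remainder 0, stop. gcd = 22 (last nonzero row D).
So gcd(418, 352) = 22, with Bézout identity −5·418 + 6·352 = 22. Containment (⊇): the Bézout identity exhibits 22 as an element of (418, 352), giving (22) ⊆ (418, 352). Containment (⊆): since 22 | 418 and 22 | 352 (418 = 22·19, 352 = 22·16), every Z-linear combination of 418 and 352 is divisible by 22, so (418, 352) ⊆ (22). Therefore (418, 352) = (22), d = 22.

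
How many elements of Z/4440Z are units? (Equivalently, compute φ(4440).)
An element a ∈ Z/4440Z is a unit iff gcd(a, 4440) = 1, so the number of units is φ(4440). φ is multiplicative, with φ(p^e) = p^e − p^(e−1). Factorise 4440 = 2^3 · 3 · 5 · 37. Then
  φ(4440) = (2^3 − 2^2) · (3 − 1) · (5 − 1) · (37 − 1) = 4 · 2 · 4 · 36 = 1152.

Final answer: Z/4440Z has φ(4440) = 1152 units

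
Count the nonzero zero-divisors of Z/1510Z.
Z/1510Z has 909 nonzero zero-divisors

In Z/1510Z each nonzero element is either a unit (gcd with 1510 is 1) or a zero-divisor (gcd > 1). The number of units is φ(1510): factorise 1510 = 2 · 5 · 151, so φ(1510) = (2 − 1) · (5 − 1) · (151 − 1) = 1 · 4 · 150 = 600. The nonzero elements number 1510 − 1 = 1509. Hence the nonzero zero-divisors number 1509 − 600 = 909.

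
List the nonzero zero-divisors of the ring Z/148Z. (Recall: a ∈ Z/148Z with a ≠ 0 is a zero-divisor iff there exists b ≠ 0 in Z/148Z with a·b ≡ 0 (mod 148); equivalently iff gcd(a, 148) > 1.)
nonzero zero-divisors of Z/148Z = {2, 4, 6, 8, 10, 12, 14, 16, 18, 20, 22, 24, 26, 28, 30, 32, 34, 36, 37, 38, 40, 42, 44, 46, 48, 50, 52, 54, 56, 58, 60, 62, 64, 66, 68, 70, 72, 74, 76, 78, 80, 82, 84, 86, 88, 90, 92, 94, 96, 98, 100, 102, 104, 106, 108, 110, 111, 112, 114, 116, 118, 120, 122, 124, 126, 128, 130, 132, 134, 136, 138, 140, 142, 144, 146}

An element a ∈ Z/148Z (with a ≠ 0) is a zero-divisor iff gcd(a, 148) > 1 (because a is a unit precisely when gcd(a, n) = 1, and in Z/nZ every nonzero, non-unit element is a zero-divisor). Scan a = 1, ..., 147 and keep those with gcd(a, 148) > 1:
  gcd(2, 148) = 2, gcd(4, 148) = 4, gcd(6, 148) = 2, gcd(8, 148) = 4, gcd(10, 148) = 2, gcd(12, 148) = 4, gcd(14, 148) = 2, gcd(16, 148) = 4, gcd(18, 148) = 2, gcd(20, 148) = 4, gcd(22, 148) = 2, gcd(24, 148) = 4, gcd(26, 148) = 2, gcd(28, 148) = 4, gcd(30, 148) = 2, gcd(32, 148) = 4, gcd(34, 148) = 2, gcd(36, 148) = 4, gcd(37, 148) = 37, gcd(38, 148) = 2, gcd(40, 148) = 4, gcd(42, 148) = 2, gcd(44, 148) = 4, gcd(46, 148) = 2, gcd(48, 148) = 4, gcd(50, 148) = 2, gcd(52, 148) = 4, gcd(54, 148) = 2, gcd(56, 148) = 4, gcd(58, 148) = 2, gcd(60, 148) = 4, gcd(62, 148) = 2, gcd(64, 148) = 4, gcd(66, 148) = 2, gcd(68, 148) = 4, gcd(70, 148) = 2, gcd(72, 148) = 4, gcd(74, 148) = 74, gcd(76, 148) = 4, gcd(78, 148) = 2, gcd(80, 148) = 4, gcd(82, 148) = 2, gcd(84, 148) = 4, gcd(86, 148) = 2, gcd(88, 148) = 4, gcd(90, 148) = 2, gcd(92, 148) = 4, gcd(94, 148) = 2, gcd(96, 148) = 4, gcd(98, 148) = 2, gcd(100, 148) = 4, gcd(102, 148) = 2, gcd(104, 148) = 4, gcd(106, 148) = 2, gcd(108, 148) = 4, gcd(110, 148) = 2, gcd(111, 148) = 37, gcd(112, 148) = 4, gcd(114, 148) = 2, gcd(116, 148) = 4, gcd(118, 148) = 2, gcd(120, 148) = 4, gcd(122, 148) = 2, gcd(124, 148) = 4, gcd(126, 148) = 2, gcd(128, 148) = 4, gcd(130, 148) = 2, gcd(132, 148) = 4, gcd(134, 148) = 2, gcd(136, 148) = 4, gcd(138, 148) = 2, gcd(140, 148) = 4, gcd(142, 148) = 2, gcd(144, 148) = 4, gcd(146, 148) = 2.
All other a ∈ {1, ..., 147} have gcd(a, 148) = 1 and are units. So the nonzero zero-divisors are exactly the 75 values of a appearing in this scan.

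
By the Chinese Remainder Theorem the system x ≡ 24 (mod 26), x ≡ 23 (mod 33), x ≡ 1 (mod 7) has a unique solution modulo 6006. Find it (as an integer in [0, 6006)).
The moduli 26, 33, 7 are pairwise coprime, so by the CRT there is a unique solution mod 26·33·7 = 6006.
Solve by successive substitution. Start with x ≡ 24 (mod 26).
  Combine with x ≡ 23 (mod 33): write x = 24 + 26·t and require 24 + 26·t ≡ 23 (mod 33), i.e. 26·t ≡ 23 − 24 ≡ 32 (mod 33). Since 26^(−1) ≡ 14 (mod 33), t ≡ 14·32 ≡ 19 (mod 33). So x ≡ 24 + 26·19 = 518 (mod 858).
  Combine with x ≡ 1 (mod 7): write x = 518 + 858·t and require 518 + 858·t ≡ 1 (mod 7), i.e. 858·t ≡ 1 − 518 ≡ 1 (mod 7). Since 858^(−1) ≡ 2 (mod 7) (858 ≡ 4 (mod 7)), t ≡ 2·1 ≡ 2 (mod 7). So x ≡ 518 + 858·2 = 2234 (mod 6006).
Unique solution in [0, 6006): x = 2234.

Final answer: x ≡ 2234 (mod 6006); the representative in [0, 6006) is 2234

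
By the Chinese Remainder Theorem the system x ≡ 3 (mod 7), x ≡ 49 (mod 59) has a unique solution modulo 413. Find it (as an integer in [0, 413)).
x ≡ 108 (mod 413); the representative in [0, 413) is 108

The moduli 7, 59 are pairwise coprime, so by the CRT there is a unique solution mod 7·59 = 413.
Solve by successive substitution. Start with x ≡ 3 (mod 7).
  Combine with x ≡ 49 (mod 59): write x = 3 + 7·t and require 3 + 7·t ≡ 49 (mod 59), i.e. 7·t ≡ 49 − 3 ≡ 46 (mod 59). Since 7^(−1) ≡ 17 (mod 59), t ≡ 17·46 ≡ 15 (mod 59). So x ≡ 3 + 7·15 = 108 (mod 413).
Unique solution in [0, 413): x = 108.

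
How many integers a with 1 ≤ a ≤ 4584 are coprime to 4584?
The number of a ∈ {1, ..., 4584} with gcd(a, 4584) = 1 is by definition Euler's totient φ(4584). φ is multiplicative, with φ(p^e) = p^e − p^(e−1). Factorise 4584 = 2^3 · 3 · 191. Then
  φ(4584) = (2^3 − 2^2) · (3 − 1) · (191 − 1) = 4 · 2 · 190 = 1520.
So there are 1520 such integers.

Final answer: 1520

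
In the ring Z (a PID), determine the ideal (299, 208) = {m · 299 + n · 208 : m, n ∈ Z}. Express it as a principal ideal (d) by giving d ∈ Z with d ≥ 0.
(299, 208) = (13); d = 13

In the PID Z, (a, b) is generated by gcd(a, b). Compute gcd(299, 208) with the extended Euclidean algorithm, tracking rows (r, s, t) with s·299 + t·208 = r:
  row A: (299, 1, 0)   [1·299 + 0·208 = 299]
  row B: (208, 0, 1)   [0·299 + 1·208 = 208]
  299 = 1·208 + 91   → row C = row A − 1·row B = (91, 1, −1)   [check: 1·299 − 1·208 = 91]
  208 = 2·91 + 26   → row D = row B − 2·row C = (26, −2, 3)   [check: −2·299 + 3·208 = 26]
  91 = 3·26 + 13   → row E = row C − 3·row D = (13, 7, −10)   [check: 7·299 − 10·208 = 13]
  26 = 2·13 + 0   → remainder 0, stop. gcd = 13 (last nonzero row E).
So gcd(299, 208) = 13, with Bézout identity 7·299 − 10·208 = 13. Containment (⊇): the Bézout identity exhibits 13 as an element of (299, 208), giving (13) ⊆ (299, 208). Containment (⊆): since 13 | 299 and 13 | 208 (299 = 13·23, 208 = 13·16), every Z-linear combination of 299 and 208 is divisible by 13, so (299, 208) ⊆ (13). Therefore (299, 208) = (13), d = 13.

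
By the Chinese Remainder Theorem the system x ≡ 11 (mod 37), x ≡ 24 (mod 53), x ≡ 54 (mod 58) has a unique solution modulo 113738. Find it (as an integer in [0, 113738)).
x ≡ 8928 (mod 113738); the representative in [0, 113738) is 8928

The moduli 37, 53, 58 are pairwise coprime, so by the CRT there is a unique solution mod 37·53·58 = 113738.
Solve by successive substitution. Start with x ≡ 11 (mod 37).
  Combine with x ≡ 24 (mod 53): write x = 11 + 37·t and require 11 + 37·t ≡ 24 (mod 53), i.e. 37·t ≡ 24 − 11 ≡ 13 (mod 53). Since 37^(−1) ≡ 43 (mod 53), t ≡ 43·13 ≡ 29 (mod 53). So x ≡ 11 + 37·29 = 1084 (mod 1961).
  Combine with x ≡ 54 (mod 58): write x = 1084 + 1961·t and require 1084 + 1961·t ≡ 54 (mod 58), i.e. 1961·t ≡ 54 − 1084 ≡ 14 (mod 58). Since 1961^(−1) ≡ 21 (mod 58) (1961 ≡ 47 (mod 58)), t ≡ 21·14 ≡ 4 (mod 58). So x ≡ 1084 + 1961·4 = 8928 (mod 113738).
Unique solution in [0, 113738): x = 8928.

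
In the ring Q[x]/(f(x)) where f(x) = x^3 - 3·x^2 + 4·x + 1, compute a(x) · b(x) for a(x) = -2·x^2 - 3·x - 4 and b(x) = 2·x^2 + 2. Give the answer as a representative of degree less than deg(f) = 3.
a · b ≡ -50·x^2 + 70·x + 10 (mod f(x))

First multiply in Q[x] without reducing: a · b = -4·x^4 - 6·x^3 - 12·x^2 - 6·x - 8. Now divide by f(x) = x^3 - 3·x^2 + 4·x + 1, eliminating the leading term at each step:
  leading term -4·x^4: subtract (-4·x)·f(x) = -4·x^4 + 12·x^3 - 16·x^2 - 4·x, leaving -18·x^3 + 4·x^2 - 2·x - 8
  leading term -18·x^3: subtract (-18)·f(x) = -18·x^3 + 54·x^2 - 72·x - 18, leaving -50·x^2 + 70·x + 10
The degree is now < 3, so this is the remainder. Hence a · b ≡ -50·x^2 + 70·x + 10 in Q[x]/(f).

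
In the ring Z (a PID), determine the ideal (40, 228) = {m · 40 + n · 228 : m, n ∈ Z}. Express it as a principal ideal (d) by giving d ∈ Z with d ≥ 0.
In the PID Z, (a, b) is generated by gcd(a, b). Compute gcd(228, 40) with the extended Euclidean algorithm, tracking rows (r, s, t) with s·228 + t·40 = r:
  row A: (228, 1, 0)   [1·228 + 0·40 = 228]
  row B: (40, 0, 1)   [0·228 + 1·40 = 40]
  228 = 5·40 + 28   → row C = row A − 5·row B = (28, 1, −5)   [check: 1·228 − 5·40 = 28]
  40 = 1·28 + 12   → row D = row B − 1·row C = (12, −1, 6)   [check: −1·228 + 6·40 = 12]
  28 = 2·12 + 4   → row E = row C − 2·row D = (4, 3, −17)   [check: 3·228 − 17·40 = 4]
  12 = 3·4 + 0   → remainder 0, stop. gcd = 4 (last nonzero row E).
So gcd(40, 228) = 4, with Bézout identity 3·228 − 17·40 = 4. Containment (⊇): the Bézout identity exhibits 4 as an element of (40, 228), giving (4) ⊆ (40, 228). Containment (⊆): since 4 | 40 and 4 | 228 (40 = 4·10, 228 = 4·57), every Z-linear combination of 40 and 228 is divisible by 4, so (40, 228) ⊆ (4). Therefore (40, 228) = (4), d = 4.

Final answer: (40, 228) = (4); d = 4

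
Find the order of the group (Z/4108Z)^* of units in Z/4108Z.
|(Z/4108Z)^*| = 1872

(Z/4108Z)^* consists of the classes a with gcd(a, 4108) = 1, so its order is φ(4108). φ is multiplicative, with φ(p^e) = p^e − p^(e−1). Factorise 4108 = 2^2 · 13 · 79. Then
  φ(4108) = (2^2 − 2^1) · (13 − 1) · (79 − 1) = 2 · 12 · 78 = 1872.
Thus |(Z/4108Z)^*| = 1872.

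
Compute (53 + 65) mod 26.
Reduce the summands first: 53 ≡ 1, 65 ≡ 13 (mod 26), so 53 + 65 ≡ 1 + 13 (mod 26). 1 + 13 = 14; 14 = 0·26 + 14, so (53 + 65) mod 26 = 14.

Final answer: 14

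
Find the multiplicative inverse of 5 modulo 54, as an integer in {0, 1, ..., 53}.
5^(−1) ≡ 11 (mod 54)

Apply the extended Euclidean algorithm to (54, 5), tracking rows (r, s, t) with s·54 + t·5 = r. Each division r_prev = q·r_cur + r_new produces the new row as (previous row) − q·(current row):
  row A: (54, 1, 0)   [1·54 + 0·5 = 54]
  row B: (5, 0, 1)   [0·54 + 1·5 = 5]
  54 = 10·5 + 4   → row C = row A − 10·row B = (4, 1, −10)   [check: 1·54 − 10·5 = 4]
  5 = 1·4 + 1   → row D = row B − 1·row C = (1, −1, 11)   [check: −1·54 + 11·5 = 1]
  4 = 4·1 + 0   → remainder 0, stop. gcd = 1 (last nonzero row D).
The gcd is 1, so 5 is invertible mod 54. The last nonzero row gives −1·54 + 11·5 = 1, so t = 11. So 5^(−1) ≡ 11 (mod 54). Verify: 5 · 11 = 55 ≡ 1 (mod 54). ✓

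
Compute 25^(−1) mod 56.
Apply the extended Euclidean algorithm to (56, 25), tracking rows (r, s, t) with s·56 + t·25 = r. Each division r_prev = q·r_cur + r_new produces the new row as (previous row) − q·(current row):
  row A: (56, 1, 0)   [1·56 + 0·25 = 56]
  row B: (25, 0, 1)   [0·56 + 1·25 = 25]
  56 = 2·25 + 6   → row C = row A − 2·row B = (6, 1, −2)   [check: 1·56 − 2·25 = 6]
  25 = 4·6 + 1   → row D = row B − 4·row C = (1, −4, 9)   [check: −4·56 + 9·25 = 1]
  6 = 6·1 + 0   → remainder 0, stop. gcd = 1 (last nonzero row D).
The gcd is 1, so 25 is invertible mod 56. The last nonzero row gives −4·56 + 9·25 = 1, so t = 9. So 25^(−1) ≡ 9 (mod 56). Verify: 25 · 9 = 225 ≡ 1 (mod 56). ✓

Final answer: 25^(−1) ≡ 9 (mod 56)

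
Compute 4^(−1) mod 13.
Apply the extended Euclidean algorithm to (13, 4), tracking rows (r, s, t) with s·13 + t·4 = r. Each division r_prev = q·r_cur + r_new produces the new row as (previous row) − q·(current row):
  row A: (13, 1, 0)   [1·13 + 0·4 = 13]
  row B: (4, 0, 1)   [0·13 + 1·4 = 4]
  13 = 3·4 + 1   → row C = row A − 3·row B = (1, 1, −3)   [check: 1·13 − 3·4 = 1]
  4 = 4·1 + 0   → remainder 0, stop. gcd = 1 (last nonzero row C).
The gcd is 1, so 4 is invertible mod 13. The last nonzero row gives 1·13 − 3·4 = 1, so t = −3. So 4^(−1) ≡ −3 ≡ 10 (mod 13). Verify: 4 · 10 = 40 ≡ 1 (mod 13). ✓

Final answer: 4^(−1) ≡ 10 (mod 13)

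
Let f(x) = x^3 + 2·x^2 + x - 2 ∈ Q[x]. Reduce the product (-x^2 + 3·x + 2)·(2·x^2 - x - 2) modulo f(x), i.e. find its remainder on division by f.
First multiply in Q[x] without reducing: a · b = -2·x^4 + 7·x^3 + 3·x^2 - 8·x - 4. Now divide by f(x) = x^3 + 2·x^2 + x - 2, eliminating the leading term at each step:
  leading term -2·x^4: subtract (-2·x)·f(x) = -2·x^4 - 4·x^3 - 2·x^2 + 4·x, leaving 11·x^3 + 5·x^2 - 12·x - 4
  leading term 11·x^3: subtract (11)·f(x) = 11·x^3 + 22·x^2 + 11·x - 22, leaving -17·x^2 - 23·x + 18
The degree is now < 3, so this is the remainder. Hence a · b ≡ -17·x^2 - 23·x + 18 in Q[x]/(f).

Final answer: a · b ≡ -17·x^2 - 23·x + 18 (mod f(x))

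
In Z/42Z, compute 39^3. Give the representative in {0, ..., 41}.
15

Use repeated squaring. Binary(3) = 11. Walk through the bits of the exponent 3 left-to-right: at each bit after the leading one, square the running value, then multiply by 39 if the bit is 1 (always reducing mod 42):
  bit 1 = 1 (leading): start with 39.
  bit 2 = 1: square 39^2 = 1521 ≡ 9; bit is 1, so multiply 9·39 = 351 ≡ 15 (mod 42).
Final value: 39^3 ≡ 15 (mod 42).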